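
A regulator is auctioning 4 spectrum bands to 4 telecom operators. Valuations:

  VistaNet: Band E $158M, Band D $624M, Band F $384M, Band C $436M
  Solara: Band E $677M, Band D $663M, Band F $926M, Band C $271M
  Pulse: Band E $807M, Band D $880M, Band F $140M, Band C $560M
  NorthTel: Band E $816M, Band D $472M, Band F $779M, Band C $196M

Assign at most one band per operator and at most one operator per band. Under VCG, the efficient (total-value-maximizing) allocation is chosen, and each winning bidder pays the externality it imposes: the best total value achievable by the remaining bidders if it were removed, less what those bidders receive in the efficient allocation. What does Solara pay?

Solara pays $78M.

Efficient allocation: VistaNet→Band C ($436M), Solara→Band F ($926M), Pulse→Band D ($880M), NorthTel→Band E ($816M); total welfare W = $3058M.
Solara receives Band F at value $926M, so the others get W − 926 = $2132M.
Without Solara: best allocation of the remaining 3 bidders over all 4 bands is VistaNet→Band D ($624M), Pulse→Band E ($807M), NorthTel→Band F ($779M), total $2210M.
VCG payment = (others' best without Solara) − (others' welfare with Solara) = 2210 − 2132 = $78M.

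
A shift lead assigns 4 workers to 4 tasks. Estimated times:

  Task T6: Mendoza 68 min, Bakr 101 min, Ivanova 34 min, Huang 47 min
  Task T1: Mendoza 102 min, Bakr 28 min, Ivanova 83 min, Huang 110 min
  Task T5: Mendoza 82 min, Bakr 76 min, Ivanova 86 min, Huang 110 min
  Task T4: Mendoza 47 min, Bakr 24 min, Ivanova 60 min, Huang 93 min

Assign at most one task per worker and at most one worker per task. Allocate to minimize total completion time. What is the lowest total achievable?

Min total: 208 min

Optimal: Mendoza→Task T4 (47 min), Bakr→Task T1 (28 min), Ivanova→Task T5 (86 min), Huang→Task T6 (47 min) — total 47+28+86+47 = 208 min.
Min-entry greedy (repeatedly take the single cheapest remaining cell) gives 250 min, worse by 42.
No other one-to-one assignment undercuts 208 min.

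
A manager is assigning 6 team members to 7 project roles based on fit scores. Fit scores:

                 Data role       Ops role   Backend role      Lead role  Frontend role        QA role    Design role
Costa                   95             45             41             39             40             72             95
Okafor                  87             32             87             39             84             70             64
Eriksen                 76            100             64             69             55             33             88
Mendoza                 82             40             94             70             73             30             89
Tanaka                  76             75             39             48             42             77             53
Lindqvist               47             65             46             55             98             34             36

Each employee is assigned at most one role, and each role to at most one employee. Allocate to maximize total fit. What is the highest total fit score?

Optimal: Costa→Design role (95 pts), Okafor→Data role (87 pts), Eriksen→Ops role (100 pts), Mendoza→Backend role (94 pts), Tanaka→QA role (77 pts), Lindqvist→Frontend role (98 pts) — total 95+87+100+94+77+98 = 551 pts.
Column-greedy (each role in turn goes to its best remaining employee) gives 505 pts, worse by 46.
Next-best assignment: Costa→Data role, Okafor→Backend role, Eriksen→Ops role, Mendoza→Design role, Tanaka→QA role, Lindqvist→Frontend role = 546 pts.
Swapping Costa↔Tanaka (Costa→QA role 72 pts, Tanaka→Design role 53 pts) loses 47.
Checked against all permutations: 551 pts is optimal.

Maximum total: 551 pts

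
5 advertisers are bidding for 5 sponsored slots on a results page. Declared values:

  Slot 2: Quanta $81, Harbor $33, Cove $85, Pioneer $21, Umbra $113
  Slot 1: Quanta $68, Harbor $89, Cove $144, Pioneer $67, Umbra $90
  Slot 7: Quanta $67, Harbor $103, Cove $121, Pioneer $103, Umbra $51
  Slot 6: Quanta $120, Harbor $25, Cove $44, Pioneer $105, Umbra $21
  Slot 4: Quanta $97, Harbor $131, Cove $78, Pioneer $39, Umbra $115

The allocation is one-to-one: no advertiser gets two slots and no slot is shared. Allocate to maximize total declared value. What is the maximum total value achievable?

Treat this as an assignment problem: match each advertiser to one slot.
Optimal: Quanta→Slot 6 ($120), Harbor→Slot 4 ($131), Cove→Slot 1 ($144), Pioneer→Slot 7 ($103), Umbra→Slot 2 ($113) — total 120+131+144+103+113 = $611.
Swapping Cove↔Quanta (Cove→Slot 6 $44, Quanta→Slot 1 $68) loses 152.

Max total: $611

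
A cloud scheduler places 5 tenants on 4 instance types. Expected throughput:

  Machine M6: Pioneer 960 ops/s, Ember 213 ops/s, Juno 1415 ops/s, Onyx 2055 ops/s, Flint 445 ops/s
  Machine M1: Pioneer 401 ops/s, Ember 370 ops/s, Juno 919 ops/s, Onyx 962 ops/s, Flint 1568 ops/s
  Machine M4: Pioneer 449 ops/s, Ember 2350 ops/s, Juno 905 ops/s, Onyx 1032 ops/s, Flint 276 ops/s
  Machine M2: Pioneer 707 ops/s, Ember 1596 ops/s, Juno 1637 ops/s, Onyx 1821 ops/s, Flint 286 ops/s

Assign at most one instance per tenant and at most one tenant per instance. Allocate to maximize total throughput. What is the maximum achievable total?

This is the linear assignment problem.
Optimal: Onyx→Machine M6 (2055 ops/s), Flint→Machine M1 (1568 ops/s), Ember→Machine M4 (2350 ops/s), Juno→Machine M2 (1637 ops/s) — total 2055+1568+2350+1637 = 7610 ops/s.
Row-greedy (each tenant in turn takes its best remaining instance) gives 5909 ops/s, worse by 1701.
Next-best assignment: Juno→Machine M6, Flint→Machine M1, Ember→Machine M4, Onyx→Machine M2 = 7154 ops/s.

Max total: 7610 ops/s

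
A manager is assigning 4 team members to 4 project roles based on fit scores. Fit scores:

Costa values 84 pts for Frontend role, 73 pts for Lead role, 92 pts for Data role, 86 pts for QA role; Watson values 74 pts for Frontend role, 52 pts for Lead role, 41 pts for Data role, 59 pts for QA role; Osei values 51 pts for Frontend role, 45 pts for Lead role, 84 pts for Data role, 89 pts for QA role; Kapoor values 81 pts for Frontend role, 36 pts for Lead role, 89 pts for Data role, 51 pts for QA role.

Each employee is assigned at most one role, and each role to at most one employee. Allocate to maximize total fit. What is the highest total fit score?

Max total: 325 pts

Optimal: Costa→Lead role (73 pts), Watson→Frontend role (74 pts), Osei→QA role (89 pts), Kapoor→Data role (89 pts) — total 73+74+89+89 = 325 pts.
Max-entry greedy (repeatedly take the single best remaining cell) gives 314 pts, worse by 11.
Swapping Kapoor↔Costa (Kapoor→Lead role 36 pts, Costa→Data role 92 pts) loses 34.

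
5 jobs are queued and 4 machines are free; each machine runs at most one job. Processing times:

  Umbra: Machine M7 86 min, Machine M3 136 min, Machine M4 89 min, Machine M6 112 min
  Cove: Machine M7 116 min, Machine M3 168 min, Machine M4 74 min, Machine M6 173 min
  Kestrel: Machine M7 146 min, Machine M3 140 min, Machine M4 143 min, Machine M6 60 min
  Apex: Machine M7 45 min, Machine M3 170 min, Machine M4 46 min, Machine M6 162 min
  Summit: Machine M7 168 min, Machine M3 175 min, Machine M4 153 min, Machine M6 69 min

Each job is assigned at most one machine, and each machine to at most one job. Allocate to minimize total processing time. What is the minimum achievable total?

Treat this as an assignment problem: match each job to one machine.
Optimal: Apex→Machine M7 (45 min), Umbra→Machine M3 (136 min), Cove→Machine M4 (74 min), Kestrel→Machine M6 (60 min) — total 45+136+74+60 = 315 min.
Row-greedy (each job in turn takes its cheapest remaining machine) gives 390 min, worse by 75.
Next-best assignment: Apex→Machine M7, Umbra→Machine M3, Cove→Machine M4, Summit→Machine M6 = 324 min.

Min total: 315 min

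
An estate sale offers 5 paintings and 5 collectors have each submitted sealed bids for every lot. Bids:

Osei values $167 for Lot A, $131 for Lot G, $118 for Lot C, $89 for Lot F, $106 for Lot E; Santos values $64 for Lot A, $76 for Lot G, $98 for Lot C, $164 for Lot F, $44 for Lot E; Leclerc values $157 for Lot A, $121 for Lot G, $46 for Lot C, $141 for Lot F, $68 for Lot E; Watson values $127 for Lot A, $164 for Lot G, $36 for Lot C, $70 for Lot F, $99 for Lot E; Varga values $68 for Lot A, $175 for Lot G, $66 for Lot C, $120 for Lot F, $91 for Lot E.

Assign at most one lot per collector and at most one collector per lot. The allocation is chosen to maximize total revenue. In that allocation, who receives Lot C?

Osei receives Lot C.

This is the linear assignment problem.
Optimal: Osei→Lot C ($118), Santos→Lot F ($164), Leclerc→Lot A ($157), Watson→Lot E ($99), Varga→Lot G ($175) — total 118+164+157+99+175 = $713.
Max-entry greedy (repeatedly take the single best remaining cell) gives $651, worse by 62.
Every other assignment is strictly worse.
Osei's own top lot is Lot A ($167), but forcing Osei→Lot A and reassigning the rest optimally gives only $680 — worse by 33.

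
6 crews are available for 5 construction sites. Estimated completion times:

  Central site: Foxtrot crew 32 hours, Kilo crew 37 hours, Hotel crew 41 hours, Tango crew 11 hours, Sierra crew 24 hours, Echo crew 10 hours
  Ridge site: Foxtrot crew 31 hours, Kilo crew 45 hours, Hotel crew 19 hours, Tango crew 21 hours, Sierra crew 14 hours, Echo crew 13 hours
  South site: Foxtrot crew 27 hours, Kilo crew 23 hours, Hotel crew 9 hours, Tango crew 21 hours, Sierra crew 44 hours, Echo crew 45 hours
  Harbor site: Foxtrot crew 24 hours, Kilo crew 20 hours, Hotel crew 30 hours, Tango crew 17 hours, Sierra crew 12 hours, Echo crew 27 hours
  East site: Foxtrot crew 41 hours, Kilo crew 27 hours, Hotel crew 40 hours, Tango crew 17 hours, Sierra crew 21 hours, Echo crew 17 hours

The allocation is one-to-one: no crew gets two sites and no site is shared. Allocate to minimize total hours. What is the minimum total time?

Optimal: Echo crew→Central site (10 hours), Sierra crew→Ridge site (14 hours), Hotel crew→South site (9 hours), Kilo crew→Harbor site (20 hours), Tango crew→East site (17 hours) — total 10+14+9+20+17 = 70 hours.
Column-greedy (each site in turn goes to its cheapest remaining crew) gives 77 hours, worse by 7.

Minimum total: 70 hours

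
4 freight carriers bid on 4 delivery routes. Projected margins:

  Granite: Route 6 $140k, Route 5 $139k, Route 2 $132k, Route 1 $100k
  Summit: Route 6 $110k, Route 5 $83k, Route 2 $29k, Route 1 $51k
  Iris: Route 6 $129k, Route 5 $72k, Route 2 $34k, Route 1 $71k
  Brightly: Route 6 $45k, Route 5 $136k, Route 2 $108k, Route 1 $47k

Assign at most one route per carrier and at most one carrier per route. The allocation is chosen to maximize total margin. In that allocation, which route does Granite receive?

Granite receives Route 2.

Optimal: Granite→Route 2 ($132k), Summit→Route 6 ($110k), Iris→Route 1 ($71k), Brightly→Route 5 ($136k) — total 132+110+71+136 = $449k.
No other one-to-one assignment exceeds $449k.
Granite's own top route is Route 6 ($140k), but forcing Granite→Route 6 and reassigning the rest optimally gives only $402k — worse by 47.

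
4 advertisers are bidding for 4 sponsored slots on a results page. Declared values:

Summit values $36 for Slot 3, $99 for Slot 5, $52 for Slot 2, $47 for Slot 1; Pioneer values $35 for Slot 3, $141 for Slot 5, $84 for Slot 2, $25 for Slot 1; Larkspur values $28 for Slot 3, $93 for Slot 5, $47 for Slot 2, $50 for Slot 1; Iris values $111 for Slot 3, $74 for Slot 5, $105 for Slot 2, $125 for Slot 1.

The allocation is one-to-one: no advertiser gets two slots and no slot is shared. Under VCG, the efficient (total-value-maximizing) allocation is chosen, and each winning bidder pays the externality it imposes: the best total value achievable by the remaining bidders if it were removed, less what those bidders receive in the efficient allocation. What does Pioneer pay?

Pioneer pays $58.

Efficient allocation: Summit→Slot 2 ($52), Pioneer→Slot 5 ($141), Larkspur→Slot 1 ($50), Iris→Slot 3 ($111); total welfare W = $354.
Pioneer receives Slot 5 at value $141, so the others get W − 141 = $213.
Without Pioneer: best allocation of the remaining 3 bidders over all 4 slots is Summit→Slot 5 ($99), Larkspur→Slot 2 ($47), Iris→Slot 1 ($125), total $271.
VCG payment = (others' best without Pioneer) − (others' welfare with Pioneer) = 271 − 213 = $58.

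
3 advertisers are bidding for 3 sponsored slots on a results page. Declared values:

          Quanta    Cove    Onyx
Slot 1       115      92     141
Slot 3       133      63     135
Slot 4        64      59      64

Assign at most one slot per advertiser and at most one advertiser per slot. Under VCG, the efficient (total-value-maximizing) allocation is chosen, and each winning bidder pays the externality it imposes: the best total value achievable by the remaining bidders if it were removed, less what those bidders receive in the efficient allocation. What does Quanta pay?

Efficient allocation: Quanta→Slot 3 ($133), Cove→Slot 4 ($59), Onyx→Slot 1 ($141); total welfare W = $333.
Quanta receives Slot 3 at value $133, so the others get W − 133 = $200.
Without Quanta: best allocation of the remaining 2 bidders over all 3 slots is Cove→Slot 1 ($92), Onyx→Slot 3 ($135), total $227.
VCG payment = (others' best without Quanta) − (others' welfare with Quanta) = 227 − 200 = $27.

Quanta pays $27.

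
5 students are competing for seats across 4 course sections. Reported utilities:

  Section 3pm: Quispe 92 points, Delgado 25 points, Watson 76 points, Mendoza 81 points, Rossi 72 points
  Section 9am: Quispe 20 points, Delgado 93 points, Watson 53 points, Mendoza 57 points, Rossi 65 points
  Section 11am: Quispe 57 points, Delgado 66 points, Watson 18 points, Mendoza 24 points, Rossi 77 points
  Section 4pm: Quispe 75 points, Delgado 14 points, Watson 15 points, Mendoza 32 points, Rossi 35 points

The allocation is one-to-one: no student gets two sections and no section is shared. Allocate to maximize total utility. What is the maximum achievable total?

Optimal: Mendoza→Section 3pm (81 points), Delgado→Section 9am (93 points), Rossi→Section 11am (77 points), Quispe→Section 4pm (75 points) — total 81+93+77+75 = 326 points.
Row-greedy (each student in turn takes its best remaining section) gives 235 points, worse by 91.
Swapping Rossi↔Mendoza (Rossi→Section 3pm 72 points, Mendoza→Section 11am 24 points) loses 62.
Every other assignment is strictly worse.

Max total: 326 points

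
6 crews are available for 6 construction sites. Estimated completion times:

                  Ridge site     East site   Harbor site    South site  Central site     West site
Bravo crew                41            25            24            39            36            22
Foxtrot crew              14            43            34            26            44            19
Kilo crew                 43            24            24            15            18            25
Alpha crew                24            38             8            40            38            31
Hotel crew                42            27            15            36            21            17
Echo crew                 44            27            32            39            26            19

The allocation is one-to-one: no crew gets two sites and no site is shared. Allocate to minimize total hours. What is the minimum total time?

Treat this as an assignment problem: match each crew to one site.
Optimal: Bravo crew→East site (25 hours), Foxtrot crew→Ridge site (14 hours), Kilo crew→South site (15 hours), Alpha crew→Harbor site (8 hours), Hotel crew→Central site (21 hours), Echo crew→West site (19 hours) — total 25+14+15+8+21+19 = 102 hours.
Min-entry greedy (repeatedly take the single cheapest remaining cell) gives 105 hours, worse by 3.
Next-best assignment: Bravo crew→East site, Foxtrot crew→Ridge site, Kilo crew→South site, Alpha crew→Harbor site, Hotel crew→West site, Echo crew→Central site = 105 hours.
Swapping Foxtrot crew↔Echo crew (Foxtrot crew→West site 19 hours, Echo crew→Ridge site 44 hours) adds 30.
No other one-to-one assignment undercuts 102 hours.

Min total: 102 hours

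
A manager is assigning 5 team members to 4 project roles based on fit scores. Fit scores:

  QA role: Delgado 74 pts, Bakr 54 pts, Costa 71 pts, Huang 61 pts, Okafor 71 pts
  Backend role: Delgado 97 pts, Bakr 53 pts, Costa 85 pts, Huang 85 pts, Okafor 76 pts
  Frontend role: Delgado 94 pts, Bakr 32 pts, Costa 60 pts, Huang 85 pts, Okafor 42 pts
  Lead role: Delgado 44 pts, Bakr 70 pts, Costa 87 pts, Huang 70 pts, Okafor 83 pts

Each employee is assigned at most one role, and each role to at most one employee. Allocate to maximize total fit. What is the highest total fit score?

Treat this as an assignment problem: match each employee to one role.
Optimal: Okafor→QA role (71 pts), Delgado→Backend role (97 pts), Huang→Frontend role (85 pts), Costa→Lead role (87 pts) — total 71+97+85+87 = 340 pts.
Next-best assignment: Okafor→QA role, Huang→Backend role, Delgado→Frontend role, Costa→Lead role = 337 pts.
Swapping Huang↔Costa (Huang→Lead role 70 pts, Costa→Frontend role 60 pts) loses 42.
No other one-to-one assignment exceeds 340 pts.

Maximum total: 340 pts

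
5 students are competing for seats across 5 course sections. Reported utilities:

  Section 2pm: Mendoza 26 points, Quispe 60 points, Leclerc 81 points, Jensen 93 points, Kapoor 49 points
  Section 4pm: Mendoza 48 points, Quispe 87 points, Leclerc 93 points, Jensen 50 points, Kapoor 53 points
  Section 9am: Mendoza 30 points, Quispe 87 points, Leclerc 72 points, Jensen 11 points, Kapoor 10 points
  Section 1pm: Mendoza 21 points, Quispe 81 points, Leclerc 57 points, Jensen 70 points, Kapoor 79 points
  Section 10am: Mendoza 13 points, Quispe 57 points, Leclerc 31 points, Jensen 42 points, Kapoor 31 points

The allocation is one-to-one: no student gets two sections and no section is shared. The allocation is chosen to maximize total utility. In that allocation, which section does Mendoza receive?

Optimal: Mendoza→Section 10am (13 points), Quispe→Section 9am (87 points), Leclerc→Section 4pm (93 points), Jensen→Section 2pm (93 points), Kapoor→Section 1pm (79 points) — total 13+87+93+93+79 = 365 points.
Row-greedy (each student in turn takes its best remaining section) gives 317 points, worse by 48.
Next-best assignment: Mendoza→Section 9am, Quispe→Section 10am, Leclerc→Section 4pm, Jensen→Section 2pm, Kapoor→Section 1pm = 352 points.
Checked against all permutations: 365 points is optimal.
Mendoza's own top section is Section 4pm (48 points), but forcing Mendoza→Section 4pm and reassigning the rest optimally gives only 349 points — worse by 16.

Mendoza receives Section 10am.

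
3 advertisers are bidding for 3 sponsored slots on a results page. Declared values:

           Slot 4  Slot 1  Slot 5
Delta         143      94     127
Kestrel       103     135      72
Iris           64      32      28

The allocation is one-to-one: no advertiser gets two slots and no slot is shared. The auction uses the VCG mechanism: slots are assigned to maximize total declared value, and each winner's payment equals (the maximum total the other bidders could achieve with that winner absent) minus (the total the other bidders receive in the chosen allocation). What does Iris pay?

Iris pays $16.

Efficient allocation: Delta→Slot 5 ($127), Kestrel→Slot 1 ($135), Iris→Slot 4 ($64); total welfare W = $326.
Iris receives Slot 4 at value $64, so the others get W − 64 = $262.
Without Iris: best allocation of the remaining 2 bidders over all 3 slots is Delta→Slot 4 ($143), Kestrel→Slot 1 ($135), total $278.
VCG payment = (others' best without Iris) − (others' welfare with Iris) = 278 − 262 = $16.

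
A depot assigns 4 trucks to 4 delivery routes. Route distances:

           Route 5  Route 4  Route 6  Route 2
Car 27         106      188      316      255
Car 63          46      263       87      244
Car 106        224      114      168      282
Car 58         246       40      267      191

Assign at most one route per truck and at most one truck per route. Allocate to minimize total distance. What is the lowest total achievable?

Minimum total: 498 km

Optimal: Car 27→Route 5 (106 km), Car 63→Route 6 (87 km), Car 106→Route 4 (114 km), Car 58→Route 2 (191 km) — total 106+87+114+191 = 498 km.
Min-entry greedy (repeatedly take the single cheapest remaining cell) gives 509 km, worse by 11.
No other one-to-one assignment undercuts 498 km.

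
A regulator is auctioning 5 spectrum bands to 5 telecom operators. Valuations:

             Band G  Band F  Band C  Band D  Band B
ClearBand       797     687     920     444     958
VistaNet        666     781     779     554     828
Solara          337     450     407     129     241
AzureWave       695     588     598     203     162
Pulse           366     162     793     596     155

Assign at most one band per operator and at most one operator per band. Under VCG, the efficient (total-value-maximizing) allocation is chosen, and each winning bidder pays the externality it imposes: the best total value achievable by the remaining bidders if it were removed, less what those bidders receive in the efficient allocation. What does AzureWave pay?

AzureWave pays $75M.

Efficient allocation: ClearBand→Band C ($920M), VistaNet→Band B ($828M), Solara→Band F ($450M), AzureWave→Band G ($695M), Pulse→Band D ($596M); total welfare W = $3489M.
AzureWave receives Band G at value $695M, so the others get W − 695 = $2794M.
Without AzureWave: best allocation of the remaining 4 bidders over all 5 bands is ClearBand→Band B ($958M), VistaNet→Band F ($781M), Solara→Band G ($337M), Pulse→Band C ($793M), total $2869M.
VCG payment = (others' best without AzureWave) − (others' welfare with AzureWave) = 2869 − 2794 = $75M.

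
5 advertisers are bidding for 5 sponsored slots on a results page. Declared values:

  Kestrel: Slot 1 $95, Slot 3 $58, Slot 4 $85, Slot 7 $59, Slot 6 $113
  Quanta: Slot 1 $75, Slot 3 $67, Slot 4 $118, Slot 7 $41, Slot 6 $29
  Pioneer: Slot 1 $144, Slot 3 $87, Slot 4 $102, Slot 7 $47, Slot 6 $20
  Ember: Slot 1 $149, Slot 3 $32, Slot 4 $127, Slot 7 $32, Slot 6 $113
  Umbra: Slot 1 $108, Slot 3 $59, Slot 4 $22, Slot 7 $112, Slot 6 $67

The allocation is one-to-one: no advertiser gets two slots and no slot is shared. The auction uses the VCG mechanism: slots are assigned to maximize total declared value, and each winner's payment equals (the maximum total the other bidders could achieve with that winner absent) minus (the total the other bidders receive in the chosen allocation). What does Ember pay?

Ember pays $57.

Efficient allocation: Kestrel→Slot 6 ($113), Quanta→Slot 4 ($118), Pioneer→Slot 3 ($87), Ember→Slot 1 ($149), Umbra→Slot 7 ($112); total welfare W = $579.
Ember receives Slot 1 at value $149, so the others get W − 149 = $430.
Without Ember: best allocation of the remaining 4 bidders over all 5 slots is Kestrel→Slot 6 ($113), Quanta→Slot 4 ($118), Pioneer→Slot 1 ($144), Umbra→Slot 7 ($112), total $487.
VCG payment = (others' best without Ember) − (others' welfare with Ember) = 487 − 430 = $57.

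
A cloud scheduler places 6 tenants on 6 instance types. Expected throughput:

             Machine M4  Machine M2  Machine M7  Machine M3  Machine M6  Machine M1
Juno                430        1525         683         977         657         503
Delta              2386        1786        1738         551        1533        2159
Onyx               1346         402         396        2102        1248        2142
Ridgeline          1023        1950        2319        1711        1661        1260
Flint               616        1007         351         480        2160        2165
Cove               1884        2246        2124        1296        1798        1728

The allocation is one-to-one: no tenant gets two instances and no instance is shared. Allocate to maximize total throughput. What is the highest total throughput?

Max total: 12295 ops/s

Optimal: Juno→Machine M2 (1525 ops/s), Delta→Machine M4 (2386 ops/s), Onyx→Machine M3 (2102 ops/s), Ridgeline→Machine M7 (2319 ops/s), Flint→Machine M1 (2165 ops/s), Cove→Machine M6 (1798 ops/s) — total 1525+2386+2102+2319+2165+1798 = 12295 ops/s.
Column-greedy (each instance in turn goes to its best remaining tenant) gives 11716 ops/s, worse by 579.
Next-best assignment: Juno→Machine M3, Delta→Machine M4, Onyx→Machine M1, Ridgeline→Machine M7, Flint→Machine M6, Cove→Machine M2 = 12230 ops/s.
Every other assignment is strictly worse.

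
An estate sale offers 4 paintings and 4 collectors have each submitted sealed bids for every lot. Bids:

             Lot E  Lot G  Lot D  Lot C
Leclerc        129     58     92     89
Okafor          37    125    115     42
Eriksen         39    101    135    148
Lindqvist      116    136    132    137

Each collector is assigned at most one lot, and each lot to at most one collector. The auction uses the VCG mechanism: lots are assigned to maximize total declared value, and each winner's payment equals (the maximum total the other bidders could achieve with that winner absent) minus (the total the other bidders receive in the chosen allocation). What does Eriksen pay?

Eriksen pays $5.

Efficient allocation: Leclerc→Lot E ($129), Okafor→Lot G ($125), Eriksen→Lot C ($148), Lindqvist→Lot D ($132); total welfare W = $534.
Eriksen receives Lot C at value $148, so the others get W − 148 = $386.
Without Eriksen: best allocation of the remaining 3 bidders over all 4 lots is Leclerc→Lot E ($129), Okafor→Lot G ($125), Lindqvist→Lot C ($137), total $391.
VCG payment = (others' best without Eriksen) − (others' welfare with Eriksen) = 391 − 386 = $5.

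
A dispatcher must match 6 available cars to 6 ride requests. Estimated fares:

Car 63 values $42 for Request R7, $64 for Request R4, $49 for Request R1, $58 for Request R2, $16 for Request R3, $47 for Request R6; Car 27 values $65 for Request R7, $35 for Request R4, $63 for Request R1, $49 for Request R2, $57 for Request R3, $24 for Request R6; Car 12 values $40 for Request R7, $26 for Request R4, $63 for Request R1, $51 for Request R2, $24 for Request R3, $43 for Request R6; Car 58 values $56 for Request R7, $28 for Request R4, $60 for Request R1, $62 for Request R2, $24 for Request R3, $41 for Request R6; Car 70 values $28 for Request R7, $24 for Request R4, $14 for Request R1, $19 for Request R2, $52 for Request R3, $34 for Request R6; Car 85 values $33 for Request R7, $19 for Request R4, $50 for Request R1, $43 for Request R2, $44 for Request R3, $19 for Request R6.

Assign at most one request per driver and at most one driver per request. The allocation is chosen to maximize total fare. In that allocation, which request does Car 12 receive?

Car 12 receives Request R6.

Optimal: Car 63→Request R4 ($64), Car 27→Request R7 ($65), Car 12→Request R6 ($43), Car 58→Request R2 ($62), Car 70→Request R3 ($52), Car 85→Request R1 ($50) — total 64+65+43+62+52+50 = $336.
Next-best assignment: Car 63→Request R4, Car 27→Request R7, Car 12→Request R1, Car 58→Request R2, Car 70→Request R6, Car 85→Request R3 = $332.
Car 12's own top request is Request R1 ($63), but forcing Car 12→Request R1 and reassigning the rest optimally gives only $332 — worse by 4.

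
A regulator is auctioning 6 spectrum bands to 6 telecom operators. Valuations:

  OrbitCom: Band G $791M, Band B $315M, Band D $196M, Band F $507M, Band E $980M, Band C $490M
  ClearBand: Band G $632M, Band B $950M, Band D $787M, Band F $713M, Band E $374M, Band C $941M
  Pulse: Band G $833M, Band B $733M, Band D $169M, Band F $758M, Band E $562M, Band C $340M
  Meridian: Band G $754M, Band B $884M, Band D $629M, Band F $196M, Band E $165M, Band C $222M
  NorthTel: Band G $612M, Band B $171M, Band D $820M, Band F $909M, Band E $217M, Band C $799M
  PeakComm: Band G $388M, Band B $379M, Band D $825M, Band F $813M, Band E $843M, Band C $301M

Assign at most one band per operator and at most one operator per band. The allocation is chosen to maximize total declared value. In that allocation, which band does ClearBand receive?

ClearBand receives Band C.

Optimal: OrbitCom→Band E ($980M), ClearBand→Band C ($941M), Pulse→Band G ($833M), Meridian→Band B ($884M), NorthTel→Band F ($909M), PeakComm→Band D ($825M) — total 980+941+833+884+909+825 = $5372M.
Max-entry greedy (repeatedly take the single best remaining cell) gives $4719M, worse by 653.
Next-best assignment: OrbitCom→Band E, ClearBand→Band C, Pulse→Band G, Meridian→Band B, NorthTel→Band D, PeakComm→Band F = $5271M.
Swapping Meridian↔Pulse (Meridian→Band G $754M, Pulse→Band B $733M) loses 230.
ClearBand's own top band is Band B ($950M), but forcing ClearBand→Band B and reassigning the rest optimally gives only $5066M — worse by 306.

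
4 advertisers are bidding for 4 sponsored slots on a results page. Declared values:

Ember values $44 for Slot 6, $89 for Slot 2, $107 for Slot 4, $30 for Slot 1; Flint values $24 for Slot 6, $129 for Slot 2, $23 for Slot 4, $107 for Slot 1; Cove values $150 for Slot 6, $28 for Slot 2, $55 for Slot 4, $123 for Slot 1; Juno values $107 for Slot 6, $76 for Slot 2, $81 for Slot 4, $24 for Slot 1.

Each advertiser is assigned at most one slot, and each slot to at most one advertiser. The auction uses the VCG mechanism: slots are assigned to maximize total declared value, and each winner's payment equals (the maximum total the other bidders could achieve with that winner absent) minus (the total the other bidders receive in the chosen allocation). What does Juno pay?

Efficient allocation: Ember→Slot 4 ($107), Flint→Slot 2 ($129), Cove→Slot 1 ($123), Juno→Slot 6 ($107); total welfare W = $466.
Juno receives Slot 6 at value $107, so the others get W − 107 = $359.
Without Juno: best allocation of the remaining 3 bidders over all 4 slots is Ember→Slot 4 ($107), Flint→Slot 2 ($129), Cove→Slot 6 ($150), total $386.
VCG payment = (others' best without Juno) − (others' welfare with Juno) = 386 − 359 = $27.

Juno pays $27.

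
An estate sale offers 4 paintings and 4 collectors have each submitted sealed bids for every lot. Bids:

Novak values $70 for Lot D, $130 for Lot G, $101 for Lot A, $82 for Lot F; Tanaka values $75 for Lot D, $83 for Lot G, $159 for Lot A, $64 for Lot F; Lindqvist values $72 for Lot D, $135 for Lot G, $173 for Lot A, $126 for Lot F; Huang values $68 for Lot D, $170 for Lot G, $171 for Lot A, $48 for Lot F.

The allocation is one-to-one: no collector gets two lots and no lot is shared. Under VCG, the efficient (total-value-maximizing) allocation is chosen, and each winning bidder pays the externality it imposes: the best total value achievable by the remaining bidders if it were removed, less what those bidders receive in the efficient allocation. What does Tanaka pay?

Efficient allocation: Novak→Lot D ($70), Tanaka→Lot A ($159), Lindqvist→Lot F ($126), Huang→Lot G ($170); total welfare W = $525.
Tanaka receives Lot A at value $159, so the others get W − 159 = $366.
Without Tanaka: best allocation of the remaining 3 bidders over all 4 lots is Novak→Lot G ($130), Lindqvist→Lot F ($126), Huang→Lot A ($171), total $427.
VCG payment = (others' best without Tanaka) − (others' welfare with Tanaka) = 427 − 366 = $61.

Tanaka pays $61.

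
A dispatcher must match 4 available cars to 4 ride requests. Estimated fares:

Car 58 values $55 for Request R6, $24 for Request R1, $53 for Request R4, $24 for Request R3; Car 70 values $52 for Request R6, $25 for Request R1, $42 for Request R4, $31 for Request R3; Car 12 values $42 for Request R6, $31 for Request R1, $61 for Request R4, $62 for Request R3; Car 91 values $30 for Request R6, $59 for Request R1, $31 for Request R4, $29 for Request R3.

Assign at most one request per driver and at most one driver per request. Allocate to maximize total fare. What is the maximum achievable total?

Max total: $226

This is a one-to-one assignment (maximum-weight bipartite matching).
Optimal: Car 58→Request R4 ($53), Car 70→Request R6 ($52), Car 12→Request R3 ($62), Car 91→Request R1 ($59) — total 53+52+62+59 = $226.
Max-entry greedy (repeatedly take the single best remaining cell) gives $218, worse by 8.
Next-best assignment: Car 58→Request R6, Car 70→Request R4, Car 12→Request R3, Car 91→Request R1 = $218.
No other one-to-one assignment exceeds $226.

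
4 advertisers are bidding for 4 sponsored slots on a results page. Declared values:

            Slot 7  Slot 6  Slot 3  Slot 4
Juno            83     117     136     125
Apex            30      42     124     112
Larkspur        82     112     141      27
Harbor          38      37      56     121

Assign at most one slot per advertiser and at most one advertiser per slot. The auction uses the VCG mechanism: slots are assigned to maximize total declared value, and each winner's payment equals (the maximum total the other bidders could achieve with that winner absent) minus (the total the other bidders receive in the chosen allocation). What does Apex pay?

Efficient allocation: Juno→Slot 6 ($117), Apex→Slot 3 ($124), Larkspur→Slot 7 ($82), Harbor→Slot 4 ($121); total welfare W = $444.
Apex receives Slot 3 at value $124, so the others get W − 124 = $320.
Without Apex: best allocation of the remaining 3 bidders over all 4 slots is Juno→Slot 6 ($117), Larkspur→Slot 3 ($141), Harbor→Slot 4 ($121), total $379.
VCG payment = (others' best without Apex) − (others' welfare with Apex) = 379 − 320 = $59.

Apex pays $59.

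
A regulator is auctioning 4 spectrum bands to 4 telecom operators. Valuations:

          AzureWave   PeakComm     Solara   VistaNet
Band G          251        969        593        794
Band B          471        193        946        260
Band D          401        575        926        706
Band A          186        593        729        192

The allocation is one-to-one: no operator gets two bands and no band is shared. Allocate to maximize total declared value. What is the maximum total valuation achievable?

Maximum total: $2875M

Optimal: AzureWave→Band B ($471M), PeakComm→Band G ($969M), Solara→Band A ($729M), VistaNet→Band D ($706M) — total 471+969+729+706 = $2875M.
Next-best assignment: AzureWave→Band A, PeakComm→Band G, Solara→Band B, VistaNet→Band D = $2807M.
Swapping PeakComm↔Solara (PeakComm→Band A $593M, Solara→Band G $593M) loses 512.
Checked against all permutations: $2875M is optimal.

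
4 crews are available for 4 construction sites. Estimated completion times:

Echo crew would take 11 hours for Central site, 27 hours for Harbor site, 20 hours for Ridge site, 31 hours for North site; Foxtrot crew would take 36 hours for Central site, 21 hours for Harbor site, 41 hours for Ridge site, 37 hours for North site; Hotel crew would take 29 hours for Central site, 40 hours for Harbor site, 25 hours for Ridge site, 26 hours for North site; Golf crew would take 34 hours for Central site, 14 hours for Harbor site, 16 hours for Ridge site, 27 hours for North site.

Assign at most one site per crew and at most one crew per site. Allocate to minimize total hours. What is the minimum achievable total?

Min total: 74 hours

This is a one-to-one assignment (minimum-cost bipartite matching).
Optimal: Echo crew→Central site (11 hours), Foxtrot crew→Harbor site (21 hours), Hotel crew→North site (26 hours), Golf crew→Ridge site (16 hours) — total 11+21+26+16 = 74 hours.
Row-greedy (each crew in turn takes its cheapest remaining site) gives 84 hours, worse by 10.
Swapping Echo crew↔Golf crew (Echo crew→Ridge site 20 hours, Golf crew→Central site 34 hours) adds 27.
Checked against all permutations: 74 hours is optimal.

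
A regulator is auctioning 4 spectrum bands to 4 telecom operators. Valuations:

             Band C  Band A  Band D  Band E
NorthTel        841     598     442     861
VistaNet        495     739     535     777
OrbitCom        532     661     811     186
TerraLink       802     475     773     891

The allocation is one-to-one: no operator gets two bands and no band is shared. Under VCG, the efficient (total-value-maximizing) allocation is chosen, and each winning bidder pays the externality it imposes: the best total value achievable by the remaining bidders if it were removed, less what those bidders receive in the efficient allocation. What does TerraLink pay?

TerraLink pays $38M.

Efficient allocation: NorthTel→Band C ($841M), VistaNet→Band A ($739M), OrbitCom→Band D ($811M), TerraLink→Band E ($891M); total welfare W = $3282M.
TerraLink receives Band E at value $891M, so the others get W − 891 = $2391M.
Without TerraLink: best allocation of the remaining 3 bidders over all 4 bands is NorthTel→Band C ($841M), VistaNet→Band E ($777M), OrbitCom→Band D ($811M), total $2429M.
VCG payment = (others' best without TerraLink) − (others' welfare with TerraLink) = 2429 − 2391 = $38M.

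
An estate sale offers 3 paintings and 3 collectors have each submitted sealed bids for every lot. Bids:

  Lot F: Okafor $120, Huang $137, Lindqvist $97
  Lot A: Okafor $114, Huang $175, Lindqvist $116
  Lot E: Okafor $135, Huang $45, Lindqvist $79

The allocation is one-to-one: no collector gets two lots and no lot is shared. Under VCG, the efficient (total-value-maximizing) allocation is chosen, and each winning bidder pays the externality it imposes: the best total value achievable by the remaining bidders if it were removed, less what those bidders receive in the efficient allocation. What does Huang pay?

Efficient allocation: Okafor→Lot E ($135), Huang→Lot A ($175), Lindqvist→Lot F ($97); total welfare W = $407.
Huang receives Lot A at value $175, so the others get W − 175 = $232.
Without Huang: best allocation of the remaining 2 bidders over all 3 lots is Okafor→Lot E ($135), Lindqvist→Lot A ($116), total $251.
VCG payment = (others' best without Huang) − (others' welfare with Huang) = 251 − 232 = $19.

Huang pays $19.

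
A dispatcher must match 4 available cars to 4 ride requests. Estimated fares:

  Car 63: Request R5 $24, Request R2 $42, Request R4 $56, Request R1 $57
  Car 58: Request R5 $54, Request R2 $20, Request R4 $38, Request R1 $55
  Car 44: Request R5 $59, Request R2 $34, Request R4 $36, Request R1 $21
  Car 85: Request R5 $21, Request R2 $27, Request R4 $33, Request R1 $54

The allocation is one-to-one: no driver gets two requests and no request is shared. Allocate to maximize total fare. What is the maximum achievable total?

Optimal: Car 63→Request R4 ($56), Car 58→Request R5 ($54), Car 44→Request R2 ($34), Car 85→Request R1 ($54) — total 56+54+34+54 = $198.
Column-greedy (each request in turn goes to its best remaining driver) gives $193, worse by 5.

Max total: $198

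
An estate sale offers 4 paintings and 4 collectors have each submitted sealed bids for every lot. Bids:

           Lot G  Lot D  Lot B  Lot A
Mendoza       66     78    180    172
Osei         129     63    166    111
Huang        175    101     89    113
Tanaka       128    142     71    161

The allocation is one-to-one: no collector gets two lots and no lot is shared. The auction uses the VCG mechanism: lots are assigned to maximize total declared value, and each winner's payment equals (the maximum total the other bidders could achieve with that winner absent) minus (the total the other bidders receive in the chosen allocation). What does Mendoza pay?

Mendoza pays $19.

Efficient allocation: Mendoza→Lot A ($172), Osei→Lot B ($166), Huang→Lot G ($175), Tanaka→Lot D ($142); total welfare W = $655.
Mendoza receives Lot A at value $172, so the others get W − 172 = $483.
Without Mendoza: best allocation of the remaining 3 bidders over all 4 lots is Osei→Lot B ($166), Huang→Lot G ($175), Tanaka→Lot A ($161), total $502.
VCG payment = (others' best without Mendoza) − (others' welfare with Mendoza) = 502 − 483 = $19.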